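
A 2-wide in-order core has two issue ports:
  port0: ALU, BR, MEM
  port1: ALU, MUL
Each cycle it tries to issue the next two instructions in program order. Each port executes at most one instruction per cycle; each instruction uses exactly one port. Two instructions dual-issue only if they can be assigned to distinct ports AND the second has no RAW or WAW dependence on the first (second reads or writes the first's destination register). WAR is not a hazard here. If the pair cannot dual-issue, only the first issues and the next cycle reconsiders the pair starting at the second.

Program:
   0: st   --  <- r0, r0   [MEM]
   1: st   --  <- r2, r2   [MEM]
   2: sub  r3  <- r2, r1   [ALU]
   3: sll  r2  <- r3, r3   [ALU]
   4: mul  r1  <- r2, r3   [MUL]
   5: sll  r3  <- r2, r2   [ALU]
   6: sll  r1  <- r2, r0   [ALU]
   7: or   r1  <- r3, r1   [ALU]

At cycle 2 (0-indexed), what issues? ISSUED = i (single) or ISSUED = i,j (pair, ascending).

ISSUED = 3

[0] i0  st.MEM  -- no-port MEM/MEM
[1] i1+i2  st.MEM;sub.ALU  -- pair
[2] i3  sll.ALU  -- RAW r2
[3] i4+i5  mul.MUL;sll.ALU  -- pair
[4] i6  sll.ALU  -- RAW+WAW r1
[5] i7  or.ALU  -- tail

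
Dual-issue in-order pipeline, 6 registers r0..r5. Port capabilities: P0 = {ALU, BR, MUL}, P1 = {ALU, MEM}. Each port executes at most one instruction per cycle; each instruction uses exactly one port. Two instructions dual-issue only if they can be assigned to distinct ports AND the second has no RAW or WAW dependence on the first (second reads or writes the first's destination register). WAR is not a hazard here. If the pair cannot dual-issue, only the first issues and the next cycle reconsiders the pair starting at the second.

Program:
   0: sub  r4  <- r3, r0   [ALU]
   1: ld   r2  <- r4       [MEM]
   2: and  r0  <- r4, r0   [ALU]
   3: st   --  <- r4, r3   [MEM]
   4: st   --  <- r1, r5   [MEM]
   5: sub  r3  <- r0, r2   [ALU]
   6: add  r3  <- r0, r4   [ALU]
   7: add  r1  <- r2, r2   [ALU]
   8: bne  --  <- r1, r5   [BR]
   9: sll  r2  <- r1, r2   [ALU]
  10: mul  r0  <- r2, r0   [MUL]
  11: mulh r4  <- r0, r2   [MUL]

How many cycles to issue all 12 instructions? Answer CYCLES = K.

  cy0 -> i0 (sub) RAW r4
  cy1 -> i1,i2 (ld/and) 2-wide
  cy2 -> i3 (st) no-port MEM/MEM
  cy3 -> i4,i5 (st/sub) 2-wide
  cy4 -> i6,i7 (add/add) 2-wide
  cy5 -> i8,i9 (bne/sll) 2-wide
  cy6 -> i10 (mul) no-port MUL/MUL
  cy7 -> i11 (mulh) tail

CYCLES = 8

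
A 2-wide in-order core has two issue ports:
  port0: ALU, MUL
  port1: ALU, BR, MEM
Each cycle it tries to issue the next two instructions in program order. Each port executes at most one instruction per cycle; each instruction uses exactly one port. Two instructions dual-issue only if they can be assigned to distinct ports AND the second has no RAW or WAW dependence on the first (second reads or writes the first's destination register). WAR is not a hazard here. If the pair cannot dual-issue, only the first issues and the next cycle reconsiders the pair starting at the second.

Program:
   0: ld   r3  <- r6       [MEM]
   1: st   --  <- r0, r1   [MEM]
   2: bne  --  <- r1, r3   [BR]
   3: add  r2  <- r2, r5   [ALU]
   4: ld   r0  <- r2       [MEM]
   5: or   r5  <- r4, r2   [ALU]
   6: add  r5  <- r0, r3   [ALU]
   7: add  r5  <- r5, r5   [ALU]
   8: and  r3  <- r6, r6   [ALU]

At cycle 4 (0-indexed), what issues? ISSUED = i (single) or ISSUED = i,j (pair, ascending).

ISSUED = 6

[0] i0  ld  -- no-port MEM/MEM
[1] i1  st  -- no-port MEM/BR
[2] i2,i3  bne;add  -- dual
[3] i4,i5  ld;or  -- dual
[4] i6  add  -- RAW+WAW r5
[5] i7,i8  add;and  -- dual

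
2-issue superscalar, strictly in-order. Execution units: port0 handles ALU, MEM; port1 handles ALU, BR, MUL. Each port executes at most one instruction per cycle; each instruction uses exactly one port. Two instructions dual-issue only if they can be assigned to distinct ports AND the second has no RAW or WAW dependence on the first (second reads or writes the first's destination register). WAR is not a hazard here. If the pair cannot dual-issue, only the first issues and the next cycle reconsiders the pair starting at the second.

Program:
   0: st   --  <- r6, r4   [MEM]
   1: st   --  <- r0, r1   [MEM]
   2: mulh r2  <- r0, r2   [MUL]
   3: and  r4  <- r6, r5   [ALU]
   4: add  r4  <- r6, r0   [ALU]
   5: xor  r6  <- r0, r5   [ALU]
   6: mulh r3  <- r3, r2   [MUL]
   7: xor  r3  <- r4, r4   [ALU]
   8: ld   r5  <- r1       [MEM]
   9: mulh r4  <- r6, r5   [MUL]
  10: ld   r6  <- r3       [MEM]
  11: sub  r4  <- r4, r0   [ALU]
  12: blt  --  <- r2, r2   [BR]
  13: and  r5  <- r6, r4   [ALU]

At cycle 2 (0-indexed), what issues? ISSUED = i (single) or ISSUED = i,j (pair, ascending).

#0 head=0: st i0 no-port MEM/MEM
#1 head=1: st/mulh i1&i2 2-wide
#2 head=3: and i3 WAW r4
#3 head=4: add/xor i4&i5 2-wide
#4 head=6: mulh i6 WAW r3
#5 head=7: xor/ld i7&i8 2-wide
#6 head=9: mulh/ld i9&i10 2-wide
#7 head=11: sub/blt i11&i12 2-wide
#8 head=13: and i13 tail

ISSUED = 3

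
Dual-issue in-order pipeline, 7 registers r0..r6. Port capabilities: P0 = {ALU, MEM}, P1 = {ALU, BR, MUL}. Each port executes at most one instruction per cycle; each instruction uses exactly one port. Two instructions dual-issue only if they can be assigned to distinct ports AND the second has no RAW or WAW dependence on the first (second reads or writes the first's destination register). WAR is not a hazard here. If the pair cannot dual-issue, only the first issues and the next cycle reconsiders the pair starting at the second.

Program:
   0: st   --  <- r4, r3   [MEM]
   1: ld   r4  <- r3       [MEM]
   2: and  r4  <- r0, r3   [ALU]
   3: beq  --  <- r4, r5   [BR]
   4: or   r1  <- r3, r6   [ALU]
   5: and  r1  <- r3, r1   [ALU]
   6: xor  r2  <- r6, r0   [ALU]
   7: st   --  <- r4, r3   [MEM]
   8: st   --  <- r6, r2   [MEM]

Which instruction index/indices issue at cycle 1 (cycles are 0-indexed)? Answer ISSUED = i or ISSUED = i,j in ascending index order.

0. st @i0  | no-port MEM/MEM
1. ld @i1  | WAW r4
2. and @i2  | RAW r4
3. beq;or @i3&i4  | pair
4. and;xor @i5&i6  | pair
5. st @i7  | no-port MEM/MEM
6. st @i8  | tail

ISSUED = 1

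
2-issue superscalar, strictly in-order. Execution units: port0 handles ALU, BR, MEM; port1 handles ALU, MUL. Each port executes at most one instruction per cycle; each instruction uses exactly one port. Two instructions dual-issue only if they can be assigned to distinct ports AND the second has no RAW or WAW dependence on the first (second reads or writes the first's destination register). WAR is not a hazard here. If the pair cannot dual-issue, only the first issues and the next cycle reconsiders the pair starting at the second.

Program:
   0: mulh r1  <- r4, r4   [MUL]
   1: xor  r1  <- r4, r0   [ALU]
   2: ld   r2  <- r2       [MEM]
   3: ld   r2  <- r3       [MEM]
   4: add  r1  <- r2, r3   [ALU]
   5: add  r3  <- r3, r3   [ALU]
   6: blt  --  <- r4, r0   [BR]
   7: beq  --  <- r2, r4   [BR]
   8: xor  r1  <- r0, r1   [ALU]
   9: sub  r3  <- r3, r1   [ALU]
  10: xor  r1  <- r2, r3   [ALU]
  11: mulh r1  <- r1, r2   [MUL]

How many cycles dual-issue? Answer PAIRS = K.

t=0 i0:mulh ; WAW r1
t=1 i1+i2:xor/ld ; dual
t=2 i3:ld ; RAW r2
t=3 i4+i5:add/add ; dual
t=4 i6:blt ; no-port BR/BR
t=5 i7+i8:beq/xor ; dual
t=6 i9:sub ; RAW r3
t=7 i10:xor ; RAW+WAW r1
t=8 i11:mulh ; tail

PAIRS = 3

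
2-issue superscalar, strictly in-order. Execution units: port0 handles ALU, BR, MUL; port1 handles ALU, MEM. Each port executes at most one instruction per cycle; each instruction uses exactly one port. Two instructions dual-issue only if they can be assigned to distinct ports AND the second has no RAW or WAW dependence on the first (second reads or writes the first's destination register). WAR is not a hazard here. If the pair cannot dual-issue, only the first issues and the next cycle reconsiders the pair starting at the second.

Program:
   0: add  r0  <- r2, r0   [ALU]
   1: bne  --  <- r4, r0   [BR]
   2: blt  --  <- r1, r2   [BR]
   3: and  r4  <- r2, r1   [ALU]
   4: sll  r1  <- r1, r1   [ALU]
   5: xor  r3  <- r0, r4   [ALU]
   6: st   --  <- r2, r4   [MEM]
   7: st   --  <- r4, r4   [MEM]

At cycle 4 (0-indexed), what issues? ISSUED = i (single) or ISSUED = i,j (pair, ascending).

ISSUED = 6

t=0 i0:add ; RAW r0
t=1 i1:bne ; no-port BR/BR
t=2 i2+i3:blt;and ; pair
t=3 i4+i5:sll;xor ; pair
t=4 i6:st ; no-port MEM/MEM
t=5 i7:st ; tail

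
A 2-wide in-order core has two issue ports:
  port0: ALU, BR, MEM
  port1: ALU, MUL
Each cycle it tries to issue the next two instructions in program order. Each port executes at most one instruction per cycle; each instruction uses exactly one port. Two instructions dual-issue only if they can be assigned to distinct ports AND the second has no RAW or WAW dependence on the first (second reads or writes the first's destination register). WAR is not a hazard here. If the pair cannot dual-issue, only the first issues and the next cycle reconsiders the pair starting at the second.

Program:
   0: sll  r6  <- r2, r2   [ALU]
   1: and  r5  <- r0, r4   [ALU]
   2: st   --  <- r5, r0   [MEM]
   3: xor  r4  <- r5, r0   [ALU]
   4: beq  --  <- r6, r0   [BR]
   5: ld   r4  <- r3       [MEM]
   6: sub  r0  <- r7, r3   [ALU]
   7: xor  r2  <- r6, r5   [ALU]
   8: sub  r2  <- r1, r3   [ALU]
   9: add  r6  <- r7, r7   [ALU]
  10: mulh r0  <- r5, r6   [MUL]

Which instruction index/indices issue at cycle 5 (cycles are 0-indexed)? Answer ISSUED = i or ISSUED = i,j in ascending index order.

0. sll.ALU+and.ALU @i0/i1  | pair
1. st.MEM+xor.ALU @i2/i3  | pair
2. beq.BR @i4  | no-port BR/MEM
3. ld.MEM+sub.ALU @i5/i6  | pair
4. xor.ALU @i7  | WAW r2
5. sub.ALU+add.ALU @i8/i9  | pair
6. mulh.MUL @i10  | tail

ISSUED = 8,9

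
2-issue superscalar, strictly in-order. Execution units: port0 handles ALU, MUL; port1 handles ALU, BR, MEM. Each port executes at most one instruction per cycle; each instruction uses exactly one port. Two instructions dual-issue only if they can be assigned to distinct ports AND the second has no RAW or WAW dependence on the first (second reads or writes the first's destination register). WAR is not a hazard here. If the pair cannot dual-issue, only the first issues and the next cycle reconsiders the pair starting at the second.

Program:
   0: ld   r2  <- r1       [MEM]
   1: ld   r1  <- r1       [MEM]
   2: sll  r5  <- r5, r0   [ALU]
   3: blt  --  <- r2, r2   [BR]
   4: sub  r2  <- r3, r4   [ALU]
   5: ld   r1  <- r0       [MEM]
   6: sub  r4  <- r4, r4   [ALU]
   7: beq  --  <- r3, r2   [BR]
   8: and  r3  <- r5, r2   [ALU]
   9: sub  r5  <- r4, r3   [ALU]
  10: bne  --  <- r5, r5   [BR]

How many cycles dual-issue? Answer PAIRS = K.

#0 head=0: ld.MEM i0 no-port MEM/MEM
#1 head=1: ld.MEM sll.ALU i1/i2 dual
#2 head=3: blt.BR sub.ALU i3/i4 dual
#3 head=5: ld.MEM sub.ALU i5/i6 dual
#4 head=7: beq.BR and.ALU i7/i8 dual
#5 head=9: sub.ALU i9 RAW r5
#6 head=10: bne.BR i10 tail

PAIRS = 4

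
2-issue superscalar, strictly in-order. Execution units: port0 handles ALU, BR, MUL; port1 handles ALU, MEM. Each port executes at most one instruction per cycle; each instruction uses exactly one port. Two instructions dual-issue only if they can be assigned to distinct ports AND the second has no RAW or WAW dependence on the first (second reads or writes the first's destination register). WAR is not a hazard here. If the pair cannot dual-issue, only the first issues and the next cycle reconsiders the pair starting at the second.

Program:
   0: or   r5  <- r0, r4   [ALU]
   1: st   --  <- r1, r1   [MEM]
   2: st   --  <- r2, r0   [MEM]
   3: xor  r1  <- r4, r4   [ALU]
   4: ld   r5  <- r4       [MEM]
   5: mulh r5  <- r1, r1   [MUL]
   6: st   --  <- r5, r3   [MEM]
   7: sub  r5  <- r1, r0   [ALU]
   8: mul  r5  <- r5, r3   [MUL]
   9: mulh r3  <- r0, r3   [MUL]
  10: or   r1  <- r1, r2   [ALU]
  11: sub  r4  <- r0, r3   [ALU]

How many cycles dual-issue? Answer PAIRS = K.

c0: i0/i1 or/st  2-wide
c1: i2/i3 st/xor  2-wide
c2: i4 ld  WAW r5
c3: i5 mulh  RAW r5
c4: i6/i7 st/sub  2-wide
c5: i8 mul  no-port MUL/MUL
c6: i9/i10 mulh/or  2-wide
c7: i11 sub  tail

PAIRS = 4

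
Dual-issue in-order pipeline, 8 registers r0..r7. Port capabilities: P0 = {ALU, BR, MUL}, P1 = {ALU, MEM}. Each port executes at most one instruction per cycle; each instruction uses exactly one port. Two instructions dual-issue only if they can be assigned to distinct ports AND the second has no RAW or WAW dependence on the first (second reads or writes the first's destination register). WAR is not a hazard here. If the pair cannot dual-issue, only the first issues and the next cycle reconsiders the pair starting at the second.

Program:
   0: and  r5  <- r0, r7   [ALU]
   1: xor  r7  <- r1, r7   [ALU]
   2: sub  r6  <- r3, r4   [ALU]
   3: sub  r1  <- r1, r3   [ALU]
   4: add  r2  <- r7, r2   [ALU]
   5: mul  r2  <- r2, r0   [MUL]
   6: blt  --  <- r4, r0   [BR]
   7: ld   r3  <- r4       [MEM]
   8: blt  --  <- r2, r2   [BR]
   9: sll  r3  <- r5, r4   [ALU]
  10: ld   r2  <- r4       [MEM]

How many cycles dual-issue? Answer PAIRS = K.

PAIRS = 4

0. and+xor @i0,i1  | dual
1. sub+sub @i2,i3  | dual
2. add @i4  | RAW+WAW r2
3. mul @i5  | no-port MUL/BR
4. blt+ld @i6,i7  | dual
5. blt+sll @i8,i9  | dual
6. ld @i10  | tail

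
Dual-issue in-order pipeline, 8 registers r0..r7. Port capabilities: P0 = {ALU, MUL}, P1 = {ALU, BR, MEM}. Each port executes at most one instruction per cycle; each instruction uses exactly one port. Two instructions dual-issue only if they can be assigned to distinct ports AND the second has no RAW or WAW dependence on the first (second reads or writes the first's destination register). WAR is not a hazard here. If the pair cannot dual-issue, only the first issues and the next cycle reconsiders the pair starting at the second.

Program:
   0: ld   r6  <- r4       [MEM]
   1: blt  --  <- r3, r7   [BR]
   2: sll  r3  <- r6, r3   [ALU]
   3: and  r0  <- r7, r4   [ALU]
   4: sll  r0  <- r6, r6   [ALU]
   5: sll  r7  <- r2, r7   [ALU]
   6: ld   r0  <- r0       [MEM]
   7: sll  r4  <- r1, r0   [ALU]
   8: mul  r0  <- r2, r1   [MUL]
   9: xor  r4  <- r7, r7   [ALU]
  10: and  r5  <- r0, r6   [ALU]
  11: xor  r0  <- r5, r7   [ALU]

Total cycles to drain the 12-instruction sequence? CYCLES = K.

t=0 i0:ld.MEM ; no-port MEM/BR
t=1 i1+i2:blt.BR/sll.ALU ; pair
t=2 i3:and.ALU ; WAW r0
t=3 i4+i5:sll.ALU/sll.ALU ; pair
t=4 i6:ld.MEM ; RAW r0
t=5 i7+i8:sll.ALU/mul.MUL ; pair
t=6 i9+i10:xor.ALU/and.ALU ; pair
t=7 i11:xor.ALU ; tail

CYCLES = 8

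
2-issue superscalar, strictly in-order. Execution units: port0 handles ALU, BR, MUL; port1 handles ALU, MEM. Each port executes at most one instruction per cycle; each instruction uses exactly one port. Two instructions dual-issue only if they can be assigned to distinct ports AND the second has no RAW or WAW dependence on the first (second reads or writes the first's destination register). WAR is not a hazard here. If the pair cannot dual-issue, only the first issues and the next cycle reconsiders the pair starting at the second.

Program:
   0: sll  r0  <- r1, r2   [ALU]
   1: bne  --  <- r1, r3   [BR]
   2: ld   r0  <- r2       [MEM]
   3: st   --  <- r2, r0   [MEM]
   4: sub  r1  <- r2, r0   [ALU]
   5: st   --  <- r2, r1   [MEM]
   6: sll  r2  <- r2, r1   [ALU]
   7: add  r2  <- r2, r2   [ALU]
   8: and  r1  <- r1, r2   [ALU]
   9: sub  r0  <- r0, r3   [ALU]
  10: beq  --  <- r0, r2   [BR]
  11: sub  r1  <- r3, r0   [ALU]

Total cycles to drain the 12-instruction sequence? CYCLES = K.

0. sll.ALU bne.BR @i0+i1  | 2-wide
1. ld.MEM @i2  | no-port MEM/MEM
2. st.MEM sub.ALU @i3+i4  | 2-wide
3. st.MEM sll.ALU @i5+i6  | 2-wide
4. add.ALU @i7  | RAW r2
5. and.ALU sub.ALU @i8+i9  | 2-wide
6. beq.BR sub.ALU @i10+i11  | 2-wide

CYCLES = 7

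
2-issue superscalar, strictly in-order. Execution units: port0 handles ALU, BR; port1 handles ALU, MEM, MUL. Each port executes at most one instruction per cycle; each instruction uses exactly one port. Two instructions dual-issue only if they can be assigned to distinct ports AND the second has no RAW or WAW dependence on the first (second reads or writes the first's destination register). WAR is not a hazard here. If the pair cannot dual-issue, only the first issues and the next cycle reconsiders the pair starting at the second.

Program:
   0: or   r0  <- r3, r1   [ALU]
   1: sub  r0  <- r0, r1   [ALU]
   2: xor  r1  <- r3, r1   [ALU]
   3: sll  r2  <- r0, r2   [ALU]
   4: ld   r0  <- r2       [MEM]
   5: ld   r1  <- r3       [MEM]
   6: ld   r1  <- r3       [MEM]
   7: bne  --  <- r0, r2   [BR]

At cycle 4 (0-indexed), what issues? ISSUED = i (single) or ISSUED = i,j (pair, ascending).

c0: i0 or.ALU  RAW+WAW r0
c1: i1/i2 sub.ALU;xor.ALU  dual
c2: i3 sll.ALU  RAW r2
c3: i4 ld.MEM  no-port MEM/MEM
c4: i5 ld.MEM  no-port MEM/MEM
c5: i6/i7 ld.MEM;bne.BR  dual

ISSUED = 5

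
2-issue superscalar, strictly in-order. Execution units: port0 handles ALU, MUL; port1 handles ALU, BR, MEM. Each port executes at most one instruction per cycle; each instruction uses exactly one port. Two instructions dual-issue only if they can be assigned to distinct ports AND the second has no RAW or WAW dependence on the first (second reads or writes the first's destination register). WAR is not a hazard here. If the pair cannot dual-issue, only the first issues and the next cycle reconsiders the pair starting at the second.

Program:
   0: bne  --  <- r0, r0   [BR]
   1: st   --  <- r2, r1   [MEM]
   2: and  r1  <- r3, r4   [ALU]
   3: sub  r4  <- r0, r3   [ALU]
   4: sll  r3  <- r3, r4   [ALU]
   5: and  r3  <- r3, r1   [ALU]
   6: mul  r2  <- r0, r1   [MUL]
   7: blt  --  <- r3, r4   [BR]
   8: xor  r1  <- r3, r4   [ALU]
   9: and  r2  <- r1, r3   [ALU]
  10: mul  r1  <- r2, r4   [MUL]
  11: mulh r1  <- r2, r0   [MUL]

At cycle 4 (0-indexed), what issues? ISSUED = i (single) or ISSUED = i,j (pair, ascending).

c0: i0 bne  no-port BR/MEM
c1: i1+i2 st+and  dual
c2: i3 sub  RAW r4
c3: i4 sll  RAW+WAW r3
c4: i5+i6 and+mul  dual
c5: i7+i8 blt+xor  dual
c6: i9 and  RAW r2
c7: i10 mul  no-port MUL/MUL
c8: i11 mulh  tail

ISSUED = 5,6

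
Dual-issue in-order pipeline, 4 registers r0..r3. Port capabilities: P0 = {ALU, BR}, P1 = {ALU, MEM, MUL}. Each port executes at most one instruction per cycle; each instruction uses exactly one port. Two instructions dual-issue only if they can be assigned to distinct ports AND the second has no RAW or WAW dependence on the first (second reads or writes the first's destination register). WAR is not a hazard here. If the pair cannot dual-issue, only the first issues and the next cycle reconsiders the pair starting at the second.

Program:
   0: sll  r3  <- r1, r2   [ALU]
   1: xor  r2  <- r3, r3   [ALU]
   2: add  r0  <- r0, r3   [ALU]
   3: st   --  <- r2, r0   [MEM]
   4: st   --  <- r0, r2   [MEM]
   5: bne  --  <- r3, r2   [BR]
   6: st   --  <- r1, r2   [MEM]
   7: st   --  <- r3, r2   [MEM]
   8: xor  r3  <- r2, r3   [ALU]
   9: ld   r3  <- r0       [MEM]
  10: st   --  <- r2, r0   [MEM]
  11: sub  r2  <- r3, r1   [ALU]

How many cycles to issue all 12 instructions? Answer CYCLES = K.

c0: i0 sll  RAW r3
c1: i1+i2 xor/add  dual
c2: i3 st  no-port MEM/MEM
c3: i4+i5 st/bne  dual
c4: i6 st  no-port MEM/MEM
c5: i7+i8 st/xor  dual
c6: i9 ld  no-port MEM/MEM
c7: i10+i11 st/sub  dual

CYCLES = 8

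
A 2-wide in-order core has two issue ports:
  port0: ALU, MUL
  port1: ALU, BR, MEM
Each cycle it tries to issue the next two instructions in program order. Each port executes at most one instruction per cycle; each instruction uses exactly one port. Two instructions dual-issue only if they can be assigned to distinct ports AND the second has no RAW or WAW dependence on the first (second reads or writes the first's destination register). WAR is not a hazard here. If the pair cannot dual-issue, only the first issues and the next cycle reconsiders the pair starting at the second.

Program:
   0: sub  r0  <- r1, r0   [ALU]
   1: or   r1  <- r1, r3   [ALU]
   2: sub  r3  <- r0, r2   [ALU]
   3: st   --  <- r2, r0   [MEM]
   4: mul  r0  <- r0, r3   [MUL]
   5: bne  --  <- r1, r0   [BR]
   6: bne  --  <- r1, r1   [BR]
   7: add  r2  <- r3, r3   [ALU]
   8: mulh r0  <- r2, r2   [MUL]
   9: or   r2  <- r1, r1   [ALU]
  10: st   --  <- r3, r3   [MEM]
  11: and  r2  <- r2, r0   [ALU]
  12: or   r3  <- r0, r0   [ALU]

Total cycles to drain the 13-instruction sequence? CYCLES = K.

t=0 i0/i1:sub+or ; dual
t=1 i2/i3:sub+st ; dual
t=2 i4:mul ; RAW r0
t=3 i5:bne ; no-port BR/BR
t=4 i6/i7:bne+add ; dual
t=5 i8/i9:mulh+or ; dual
t=6 i10/i11:st+and ; dual
t=7 i12:or ; tail

CYCLES = 8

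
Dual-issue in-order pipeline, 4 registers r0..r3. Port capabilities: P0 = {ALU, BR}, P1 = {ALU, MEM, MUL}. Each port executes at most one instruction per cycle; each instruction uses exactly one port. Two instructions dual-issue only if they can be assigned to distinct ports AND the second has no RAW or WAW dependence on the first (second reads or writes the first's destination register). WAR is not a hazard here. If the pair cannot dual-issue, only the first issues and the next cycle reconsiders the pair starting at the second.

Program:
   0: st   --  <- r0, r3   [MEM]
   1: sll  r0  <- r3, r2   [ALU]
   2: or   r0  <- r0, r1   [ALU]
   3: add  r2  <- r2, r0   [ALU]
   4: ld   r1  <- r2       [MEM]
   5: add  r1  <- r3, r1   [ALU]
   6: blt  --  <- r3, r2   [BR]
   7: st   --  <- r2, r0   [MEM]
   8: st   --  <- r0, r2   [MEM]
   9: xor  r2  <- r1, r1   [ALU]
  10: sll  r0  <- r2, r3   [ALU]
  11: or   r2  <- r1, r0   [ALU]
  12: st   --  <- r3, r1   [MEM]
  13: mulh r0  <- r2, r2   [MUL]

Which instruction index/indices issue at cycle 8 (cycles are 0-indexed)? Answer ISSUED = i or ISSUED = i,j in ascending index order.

[0] i0/i1  st+sll  -- pair
[1] i2  or  -- RAW r0
[2] i3  add  -- RAW r2
[3] i4  ld  -- RAW+WAW r1
[4] i5/i6  add+blt  -- pair
[5] i7  st  -- no-port MEM/MEM
[6] i8/i9  st+xor  -- pair
[7] i10  sll  -- RAW r0
[8] i11/i12  or+st  -- pair
[9] i13  mulh  -- tail

ISSUED = 11,12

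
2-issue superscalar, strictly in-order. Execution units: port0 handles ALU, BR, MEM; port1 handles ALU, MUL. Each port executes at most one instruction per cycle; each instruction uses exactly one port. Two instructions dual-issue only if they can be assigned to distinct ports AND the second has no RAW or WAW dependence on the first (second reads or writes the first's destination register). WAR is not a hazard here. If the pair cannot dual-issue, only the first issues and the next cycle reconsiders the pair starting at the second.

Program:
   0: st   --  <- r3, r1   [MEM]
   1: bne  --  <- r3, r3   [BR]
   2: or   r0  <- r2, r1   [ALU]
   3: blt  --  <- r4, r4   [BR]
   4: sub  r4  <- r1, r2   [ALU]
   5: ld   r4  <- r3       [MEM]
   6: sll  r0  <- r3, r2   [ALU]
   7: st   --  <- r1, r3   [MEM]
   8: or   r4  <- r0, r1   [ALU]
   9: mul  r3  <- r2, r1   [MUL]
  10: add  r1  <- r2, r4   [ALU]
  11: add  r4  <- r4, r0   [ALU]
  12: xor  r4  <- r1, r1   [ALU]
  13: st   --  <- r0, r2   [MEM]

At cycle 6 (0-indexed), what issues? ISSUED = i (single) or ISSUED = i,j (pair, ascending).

ISSUED = 11

#0 head=0: st.MEM i0 no-port MEM/BR
#1 head=1: bne.BR+or.ALU i1/i2 pair
#2 head=3: blt.BR+sub.ALU i3/i4 pair
#3 head=5: ld.MEM+sll.ALU i5/i6 pair
#4 head=7: st.MEM+or.ALU i7/i8 pair
#5 head=9: mul.MUL+add.ALU i9/i10 pair
#6 head=11: add.ALU i11 WAW r4
#7 head=12: xor.ALU+st.MEM i12/i13 pair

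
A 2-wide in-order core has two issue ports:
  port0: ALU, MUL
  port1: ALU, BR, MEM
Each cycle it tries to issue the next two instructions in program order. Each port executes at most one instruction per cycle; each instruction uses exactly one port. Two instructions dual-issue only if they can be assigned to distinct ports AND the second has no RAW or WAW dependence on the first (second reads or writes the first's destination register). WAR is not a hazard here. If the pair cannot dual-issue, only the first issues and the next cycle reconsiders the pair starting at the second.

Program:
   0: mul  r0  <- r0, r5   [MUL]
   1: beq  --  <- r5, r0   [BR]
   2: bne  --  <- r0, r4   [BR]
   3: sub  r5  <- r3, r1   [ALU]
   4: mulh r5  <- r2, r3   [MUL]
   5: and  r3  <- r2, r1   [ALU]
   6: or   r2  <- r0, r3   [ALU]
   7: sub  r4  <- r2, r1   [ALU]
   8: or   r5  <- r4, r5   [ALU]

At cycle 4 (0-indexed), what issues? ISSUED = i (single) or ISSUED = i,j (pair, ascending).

#0 head=0: mul i0 RAW r0
#1 head=1: beq i1 no-port BR/BR
#2 head=2: bne;sub i2,i3 pair
#3 head=4: mulh;and i4,i5 pair
#4 head=6: or i6 RAW r2
#5 head=7: sub i7 RAW r4
#6 head=8: or i8 tail

ISSUED = 6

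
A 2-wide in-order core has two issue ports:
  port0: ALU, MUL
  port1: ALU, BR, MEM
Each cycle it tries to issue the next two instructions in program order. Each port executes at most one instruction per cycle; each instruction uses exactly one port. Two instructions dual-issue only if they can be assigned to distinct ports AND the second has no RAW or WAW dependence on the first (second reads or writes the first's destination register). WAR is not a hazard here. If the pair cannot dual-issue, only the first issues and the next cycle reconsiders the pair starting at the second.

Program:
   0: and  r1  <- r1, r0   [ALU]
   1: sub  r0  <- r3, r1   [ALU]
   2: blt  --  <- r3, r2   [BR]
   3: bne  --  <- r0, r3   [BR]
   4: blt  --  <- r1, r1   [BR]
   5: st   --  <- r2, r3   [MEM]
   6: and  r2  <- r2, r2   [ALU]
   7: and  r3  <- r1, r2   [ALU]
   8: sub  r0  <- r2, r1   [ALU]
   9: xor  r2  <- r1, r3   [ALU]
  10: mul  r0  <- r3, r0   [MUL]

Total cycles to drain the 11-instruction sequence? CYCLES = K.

c0: i0 and.ALU  RAW r1
c1: i1&i2 sub.ALU+blt.BR  pair
c2: i3 bne.BR  no-port BR/BR
c3: i4 blt.BR  no-port BR/MEM
c4: i5&i6 st.MEM+and.ALU  pair
c5: i7&i8 and.ALU+sub.ALU  pair
c6: i9&i10 xor.ALU+mul.MUL  pair

CYCLES = 7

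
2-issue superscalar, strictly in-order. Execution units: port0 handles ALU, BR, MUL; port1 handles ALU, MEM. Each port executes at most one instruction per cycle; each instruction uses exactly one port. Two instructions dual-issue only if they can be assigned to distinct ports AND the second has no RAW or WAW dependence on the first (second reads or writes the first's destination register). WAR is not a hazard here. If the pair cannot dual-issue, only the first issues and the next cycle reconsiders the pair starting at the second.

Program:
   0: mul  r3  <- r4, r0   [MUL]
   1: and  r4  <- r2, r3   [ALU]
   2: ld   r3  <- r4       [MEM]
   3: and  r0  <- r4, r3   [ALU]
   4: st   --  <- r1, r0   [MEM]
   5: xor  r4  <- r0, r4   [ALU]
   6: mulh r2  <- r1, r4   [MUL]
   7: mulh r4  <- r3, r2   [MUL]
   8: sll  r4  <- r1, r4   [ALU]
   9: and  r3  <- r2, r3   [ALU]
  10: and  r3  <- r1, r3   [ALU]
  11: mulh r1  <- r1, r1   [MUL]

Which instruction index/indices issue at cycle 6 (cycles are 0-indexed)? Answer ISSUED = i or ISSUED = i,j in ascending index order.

ISSUED = 7

[0] i0  mul.MUL  -- RAW r3
[1] i1  and.ALU  -- RAW r4
[2] i2  ld.MEM  -- RAW r3
[3] i3  and.ALU  -- RAW r0
[4] i4,i5  st.MEM;xor.ALU  -- 2-wide
[5] i6  mulh.MUL  -- no-port MUL/MUL
[6] i7  mulh.MUL  -- RAW+WAW r4
[7] i8,i9  sll.ALU;and.ALU  -- 2-wide
[8] i10,i11  and.ALU;mulh.MUL  -- 2-wide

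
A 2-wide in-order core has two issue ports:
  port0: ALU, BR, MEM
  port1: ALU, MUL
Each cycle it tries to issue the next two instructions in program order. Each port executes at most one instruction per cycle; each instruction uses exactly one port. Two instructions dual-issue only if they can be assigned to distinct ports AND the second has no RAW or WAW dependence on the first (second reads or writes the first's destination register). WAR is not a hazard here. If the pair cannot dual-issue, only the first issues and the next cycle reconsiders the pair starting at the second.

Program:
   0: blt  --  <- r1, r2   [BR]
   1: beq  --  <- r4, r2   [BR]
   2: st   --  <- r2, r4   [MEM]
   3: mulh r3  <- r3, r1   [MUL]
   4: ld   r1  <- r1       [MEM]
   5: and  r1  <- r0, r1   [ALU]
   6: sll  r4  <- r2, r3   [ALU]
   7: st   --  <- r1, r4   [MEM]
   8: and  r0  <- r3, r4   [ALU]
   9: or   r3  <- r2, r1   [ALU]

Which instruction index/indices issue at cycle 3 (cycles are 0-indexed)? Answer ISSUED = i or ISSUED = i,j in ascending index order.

c0: i0 blt  no-port BR/BR
c1: i1 beq  no-port BR/MEM
c2: i2+i3 st;mulh  dual
c3: i4 ld  RAW+WAW r1
c4: i5+i6 and;sll  dual
c5: i7+i8 st;and  dual
c6: i9 or  tail

ISSUED = 4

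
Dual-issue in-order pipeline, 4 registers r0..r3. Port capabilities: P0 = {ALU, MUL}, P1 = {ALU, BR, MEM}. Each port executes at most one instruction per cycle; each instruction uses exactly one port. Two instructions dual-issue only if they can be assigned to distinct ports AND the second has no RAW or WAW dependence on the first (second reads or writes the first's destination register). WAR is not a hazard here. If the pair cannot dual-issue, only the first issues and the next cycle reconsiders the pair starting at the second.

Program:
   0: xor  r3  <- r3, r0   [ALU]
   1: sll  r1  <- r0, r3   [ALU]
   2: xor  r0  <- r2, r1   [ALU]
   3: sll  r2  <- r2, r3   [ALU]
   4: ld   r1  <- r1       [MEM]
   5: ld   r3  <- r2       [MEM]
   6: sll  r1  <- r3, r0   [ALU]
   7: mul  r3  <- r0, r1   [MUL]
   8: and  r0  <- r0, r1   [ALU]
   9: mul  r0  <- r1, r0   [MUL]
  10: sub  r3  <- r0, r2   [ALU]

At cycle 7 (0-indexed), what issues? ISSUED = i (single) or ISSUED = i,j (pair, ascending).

ISSUED = 9

t=0 i0:xor ; RAW r3
t=1 i1:sll ; RAW r1
t=2 i2&i3:xor;sll ; 2-wide
t=3 i4:ld ; no-port MEM/MEM
t=4 i5:ld ; RAW r3
t=5 i6:sll ; RAW r1
t=6 i7&i8:mul;and ; 2-wide
t=7 i9:mul ; RAW r0
t=8 i10:sub ; tail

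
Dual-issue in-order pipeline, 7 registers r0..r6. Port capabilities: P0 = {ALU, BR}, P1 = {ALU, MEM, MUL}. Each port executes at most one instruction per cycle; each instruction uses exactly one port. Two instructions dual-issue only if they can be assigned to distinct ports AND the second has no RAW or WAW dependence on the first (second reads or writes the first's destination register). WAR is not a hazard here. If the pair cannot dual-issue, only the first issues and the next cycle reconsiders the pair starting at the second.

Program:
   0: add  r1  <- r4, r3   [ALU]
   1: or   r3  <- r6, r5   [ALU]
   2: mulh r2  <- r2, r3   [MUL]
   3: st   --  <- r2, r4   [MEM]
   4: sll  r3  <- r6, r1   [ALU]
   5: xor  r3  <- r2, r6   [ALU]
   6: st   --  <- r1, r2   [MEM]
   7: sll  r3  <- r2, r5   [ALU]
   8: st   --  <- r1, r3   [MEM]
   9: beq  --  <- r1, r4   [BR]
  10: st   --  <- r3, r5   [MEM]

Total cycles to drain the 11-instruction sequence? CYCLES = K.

CYCLES = 7

0. add.ALU or.ALU @i0,i1  | dual
1. mulh.MUL @i2  | no-port MUL/MEM
2. st.MEM sll.ALU @i3,i4  | dual
3. xor.ALU st.MEM @i5,i6  | dual
4. sll.ALU @i7  | RAW r3
5. st.MEM beq.BR @i8,i9  | dual
6. st.MEM @i10  | tail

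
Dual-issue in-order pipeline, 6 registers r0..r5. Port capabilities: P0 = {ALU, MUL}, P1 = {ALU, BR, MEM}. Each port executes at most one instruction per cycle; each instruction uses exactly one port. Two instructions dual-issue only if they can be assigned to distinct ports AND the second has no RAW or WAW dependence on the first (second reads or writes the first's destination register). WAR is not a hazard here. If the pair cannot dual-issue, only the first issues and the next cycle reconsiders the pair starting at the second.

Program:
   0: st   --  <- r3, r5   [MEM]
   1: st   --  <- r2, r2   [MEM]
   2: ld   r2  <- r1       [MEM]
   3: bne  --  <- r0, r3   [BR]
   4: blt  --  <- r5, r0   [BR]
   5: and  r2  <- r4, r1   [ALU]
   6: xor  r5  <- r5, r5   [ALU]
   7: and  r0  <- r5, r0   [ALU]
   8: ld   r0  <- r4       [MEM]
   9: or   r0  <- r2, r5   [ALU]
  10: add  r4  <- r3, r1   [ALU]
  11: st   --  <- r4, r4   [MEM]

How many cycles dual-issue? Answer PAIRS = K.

PAIRS = 2

  cy0 -> i0 (st.MEM) no-port MEM/MEM
  cy1 -> i1 (st.MEM) no-port MEM/MEM
  cy2 -> i2 (ld.MEM) no-port MEM/BR
  cy3 -> i3 (bne.BR) no-port BR/BR
  cy4 -> i4&i5 (blt.BR/and.ALU) 2-wide
  cy5 -> i6 (xor.ALU) RAW r5
  cy6 -> i7 (and.ALU) WAW r0
  cy7 -> i8 (ld.MEM) WAW r0
  cy8 -> i9&i10 (or.ALU/add.ALU) 2-wide
  cy9 -> i11 (st.MEM) tail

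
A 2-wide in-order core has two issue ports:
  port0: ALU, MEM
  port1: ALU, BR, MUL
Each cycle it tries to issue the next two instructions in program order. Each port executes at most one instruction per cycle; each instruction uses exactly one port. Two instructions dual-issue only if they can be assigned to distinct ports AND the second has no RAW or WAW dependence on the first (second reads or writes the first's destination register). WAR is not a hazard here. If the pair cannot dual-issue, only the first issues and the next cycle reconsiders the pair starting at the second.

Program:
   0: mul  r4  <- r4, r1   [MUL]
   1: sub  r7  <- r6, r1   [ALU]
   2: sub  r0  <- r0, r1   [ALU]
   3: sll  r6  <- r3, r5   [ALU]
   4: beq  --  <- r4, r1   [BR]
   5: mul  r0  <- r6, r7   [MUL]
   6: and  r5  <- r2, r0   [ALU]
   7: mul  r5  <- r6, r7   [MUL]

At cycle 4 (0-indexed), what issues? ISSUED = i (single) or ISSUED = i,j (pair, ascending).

ISSUED = 6

0. mul sub @i0&i1  | dual
1. sub sll @i2&i3  | dual
2. beq @i4  | no-port BR/MUL
3. mul @i5  | RAW r0
4. and @i6  | WAW r5
5. mul @i7  | tail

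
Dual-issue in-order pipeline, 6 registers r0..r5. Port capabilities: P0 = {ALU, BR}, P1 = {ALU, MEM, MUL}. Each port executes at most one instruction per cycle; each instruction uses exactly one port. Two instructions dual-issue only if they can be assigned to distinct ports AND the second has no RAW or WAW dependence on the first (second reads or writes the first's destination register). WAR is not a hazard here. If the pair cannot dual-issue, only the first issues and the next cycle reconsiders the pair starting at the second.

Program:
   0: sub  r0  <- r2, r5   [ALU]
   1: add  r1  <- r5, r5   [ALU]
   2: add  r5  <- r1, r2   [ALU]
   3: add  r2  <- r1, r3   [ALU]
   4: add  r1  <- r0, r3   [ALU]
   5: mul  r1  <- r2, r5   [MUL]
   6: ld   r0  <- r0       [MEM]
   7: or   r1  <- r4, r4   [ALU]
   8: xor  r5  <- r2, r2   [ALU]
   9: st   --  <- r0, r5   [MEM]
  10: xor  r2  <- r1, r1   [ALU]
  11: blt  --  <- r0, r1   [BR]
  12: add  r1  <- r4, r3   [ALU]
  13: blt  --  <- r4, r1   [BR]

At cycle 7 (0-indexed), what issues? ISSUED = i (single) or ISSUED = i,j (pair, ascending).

ISSUED = 11,12

#0 head=0: sub/add i0&i1 2-wide
#1 head=2: add/add i2&i3 2-wide
#2 head=4: add i4 WAW r1
#3 head=5: mul i5 no-port MUL/MEM
#4 head=6: ld/or i6&i7 2-wide
#5 head=8: xor i8 RAW r5
#6 head=9: st/xor i9&i10 2-wide
#7 head=11: blt/add i11&i12 2-wide
#8 head=13: blt i13 tail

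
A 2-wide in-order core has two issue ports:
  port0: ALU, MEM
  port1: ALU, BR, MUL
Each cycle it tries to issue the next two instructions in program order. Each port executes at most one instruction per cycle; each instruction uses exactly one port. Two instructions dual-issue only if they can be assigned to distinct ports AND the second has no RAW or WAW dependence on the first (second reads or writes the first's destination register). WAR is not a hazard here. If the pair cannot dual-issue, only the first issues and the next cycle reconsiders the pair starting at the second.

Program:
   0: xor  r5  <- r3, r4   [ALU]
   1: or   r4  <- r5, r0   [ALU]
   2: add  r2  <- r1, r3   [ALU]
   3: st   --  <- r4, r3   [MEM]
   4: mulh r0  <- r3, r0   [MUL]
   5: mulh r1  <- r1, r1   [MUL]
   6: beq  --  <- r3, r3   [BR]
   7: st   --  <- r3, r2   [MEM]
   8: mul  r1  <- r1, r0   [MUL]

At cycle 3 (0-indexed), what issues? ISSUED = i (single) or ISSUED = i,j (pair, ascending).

  cy0 -> i0 (xor) RAW r5
  cy1 -> i1+i2 (or;add) 2-wide
  cy2 -> i3+i4 (st;mulh) 2-wide
  cy3 -> i5 (mulh) no-port MUL/BR
  cy4 -> i6+i7 (beq;st) 2-wide
  cy5 -> i8 (mul) tail

ISSUED = 5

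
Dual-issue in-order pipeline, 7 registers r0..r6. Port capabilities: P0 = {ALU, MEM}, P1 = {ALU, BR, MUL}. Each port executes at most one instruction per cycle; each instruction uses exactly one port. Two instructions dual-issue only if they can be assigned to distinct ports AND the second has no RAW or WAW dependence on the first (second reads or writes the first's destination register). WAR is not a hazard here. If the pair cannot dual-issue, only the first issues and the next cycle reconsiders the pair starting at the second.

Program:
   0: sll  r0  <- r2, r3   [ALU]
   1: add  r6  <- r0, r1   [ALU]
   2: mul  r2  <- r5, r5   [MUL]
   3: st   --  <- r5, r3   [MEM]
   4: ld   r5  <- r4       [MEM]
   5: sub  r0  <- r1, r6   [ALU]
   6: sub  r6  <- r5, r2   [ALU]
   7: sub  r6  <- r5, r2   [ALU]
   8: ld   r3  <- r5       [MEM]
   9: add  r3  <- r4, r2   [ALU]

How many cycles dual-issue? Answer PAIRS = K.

PAIRS = 3

0. sll.ALU @i0  | RAW r0
1. add.ALU/mul.MUL @i1/i2  | 2-wide
2. st.MEM @i3  | no-port MEM/MEM
3. ld.MEM/sub.ALU @i4/i5  | 2-wide
4. sub.ALU @i6  | WAW r6
5. sub.ALU/ld.MEM @i7/i8  | 2-wide
6. add.ALU @i9  | tail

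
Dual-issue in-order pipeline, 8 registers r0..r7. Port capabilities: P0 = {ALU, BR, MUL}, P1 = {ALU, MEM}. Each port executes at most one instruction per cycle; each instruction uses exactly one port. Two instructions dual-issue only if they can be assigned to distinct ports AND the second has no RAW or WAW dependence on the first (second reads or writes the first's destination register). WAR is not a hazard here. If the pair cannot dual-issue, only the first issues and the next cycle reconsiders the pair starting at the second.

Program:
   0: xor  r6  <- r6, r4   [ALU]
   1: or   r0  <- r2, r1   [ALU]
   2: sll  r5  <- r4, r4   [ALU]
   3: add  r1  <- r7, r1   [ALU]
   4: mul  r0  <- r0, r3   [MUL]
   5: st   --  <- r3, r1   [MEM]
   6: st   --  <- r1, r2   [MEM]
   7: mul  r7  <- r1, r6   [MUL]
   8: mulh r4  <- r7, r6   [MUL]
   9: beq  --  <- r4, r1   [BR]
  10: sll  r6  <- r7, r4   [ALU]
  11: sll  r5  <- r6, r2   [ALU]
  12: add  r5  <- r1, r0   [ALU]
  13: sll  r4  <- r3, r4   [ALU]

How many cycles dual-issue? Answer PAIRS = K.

PAIRS = 6

[0] i0&i1  xor or  -- 2-wide
[1] i2&i3  sll add  -- 2-wide
[2] i4&i5  mul st  -- 2-wide
[3] i6&i7  st mul  -- 2-wide
[4] i8  mulh  -- no-port MUL/BR
[5] i9&i10  beq sll  -- 2-wide
[6] i11  sll  -- WAW r5
[7] i12&i13  add sll  -- 2-wide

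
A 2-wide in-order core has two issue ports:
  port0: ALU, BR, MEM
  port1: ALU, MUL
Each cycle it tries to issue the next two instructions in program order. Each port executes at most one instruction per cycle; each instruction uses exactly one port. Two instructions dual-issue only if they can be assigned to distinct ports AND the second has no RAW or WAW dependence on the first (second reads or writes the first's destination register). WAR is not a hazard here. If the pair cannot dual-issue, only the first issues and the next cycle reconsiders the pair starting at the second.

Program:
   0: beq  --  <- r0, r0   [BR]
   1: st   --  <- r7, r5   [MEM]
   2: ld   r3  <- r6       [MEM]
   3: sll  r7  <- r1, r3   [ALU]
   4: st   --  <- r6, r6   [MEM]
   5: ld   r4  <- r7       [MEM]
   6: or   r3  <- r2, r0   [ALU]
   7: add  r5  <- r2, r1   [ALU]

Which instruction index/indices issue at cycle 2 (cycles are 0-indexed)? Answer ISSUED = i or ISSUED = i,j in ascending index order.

  cy0 -> i0 (beq) no-port BR/MEM
  cy1 -> i1 (st) no-port MEM/MEM
  cy2 -> i2 (ld) RAW r3
  cy3 -> i3,i4 (sll+st) pair
  cy4 -> i5,i6 (ld+or) pair
  cy5 -> i7 (add) tail

ISSUED = 2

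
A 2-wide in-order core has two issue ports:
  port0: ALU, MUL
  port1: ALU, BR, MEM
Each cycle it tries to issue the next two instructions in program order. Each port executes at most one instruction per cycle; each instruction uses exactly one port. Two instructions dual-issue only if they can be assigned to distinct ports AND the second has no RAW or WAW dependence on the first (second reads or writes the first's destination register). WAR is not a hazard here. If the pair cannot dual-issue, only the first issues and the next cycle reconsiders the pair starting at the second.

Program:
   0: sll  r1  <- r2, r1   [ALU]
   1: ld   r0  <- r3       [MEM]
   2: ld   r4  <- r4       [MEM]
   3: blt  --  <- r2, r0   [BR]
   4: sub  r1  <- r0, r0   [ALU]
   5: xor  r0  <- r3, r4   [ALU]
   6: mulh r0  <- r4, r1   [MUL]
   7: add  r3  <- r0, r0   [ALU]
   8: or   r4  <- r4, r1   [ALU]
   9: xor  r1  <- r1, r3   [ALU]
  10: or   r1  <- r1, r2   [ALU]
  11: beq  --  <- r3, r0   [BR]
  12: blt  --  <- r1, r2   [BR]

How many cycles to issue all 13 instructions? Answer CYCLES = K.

t=0 i0&i1:sll.ALU ld.MEM ; dual
t=1 i2:ld.MEM ; no-port MEM/BR
t=2 i3&i4:blt.BR sub.ALU ; dual
t=3 i5:xor.ALU ; WAW r0
t=4 i6:mulh.MUL ; RAW r0
t=5 i7&i8:add.ALU or.ALU ; dual
t=6 i9:xor.ALU ; RAW+WAW r1
t=7 i10&i11:or.ALU beq.BR ; dual
t=8 i12:blt.BR ; tail

CYCLES = 9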